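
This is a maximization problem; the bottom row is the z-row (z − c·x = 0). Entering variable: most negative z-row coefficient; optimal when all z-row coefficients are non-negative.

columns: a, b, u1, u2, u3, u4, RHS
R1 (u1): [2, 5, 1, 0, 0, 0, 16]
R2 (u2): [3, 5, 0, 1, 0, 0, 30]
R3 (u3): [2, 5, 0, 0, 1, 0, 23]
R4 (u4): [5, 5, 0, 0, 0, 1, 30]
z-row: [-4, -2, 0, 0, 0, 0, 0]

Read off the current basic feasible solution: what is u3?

u3 is basic (row 3); its value is the RHS of that row, 23.

23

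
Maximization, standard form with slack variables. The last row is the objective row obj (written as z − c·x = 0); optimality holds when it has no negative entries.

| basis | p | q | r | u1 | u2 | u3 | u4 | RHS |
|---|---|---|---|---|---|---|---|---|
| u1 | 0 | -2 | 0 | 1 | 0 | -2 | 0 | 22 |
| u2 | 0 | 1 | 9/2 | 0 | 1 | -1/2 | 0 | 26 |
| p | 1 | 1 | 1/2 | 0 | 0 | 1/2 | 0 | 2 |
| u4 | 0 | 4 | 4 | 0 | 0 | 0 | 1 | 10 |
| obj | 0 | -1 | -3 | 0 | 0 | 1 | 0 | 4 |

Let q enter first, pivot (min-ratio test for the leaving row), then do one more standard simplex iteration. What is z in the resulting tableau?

17/2

Ratio test on column q — row 1: entry -2 ≤ 0; row 2: 26/1 = 26; row 3: 2/1 = 2; row 4: 10/4 = 5/2. Minimum is 2 at row 3 (p leaves); pivot element 1.
Pivot on row 3; the obj-row RHS becomes 4 − (-1)·2 = 6.
Next entering variable (most negative obj-row entry -5/2): r.
Ratio test on column r — row 1: 26/1 = 26; row 2: 24/4 = 6; row 3: 2/(1/2) = 4; row 4: 2/2 = 1. Minimum is 1 at row 4 (u4 leaves); pivot element 2.
After the second pivot the obj-row RHS is 6 − (-5/2)·1 = 17/2.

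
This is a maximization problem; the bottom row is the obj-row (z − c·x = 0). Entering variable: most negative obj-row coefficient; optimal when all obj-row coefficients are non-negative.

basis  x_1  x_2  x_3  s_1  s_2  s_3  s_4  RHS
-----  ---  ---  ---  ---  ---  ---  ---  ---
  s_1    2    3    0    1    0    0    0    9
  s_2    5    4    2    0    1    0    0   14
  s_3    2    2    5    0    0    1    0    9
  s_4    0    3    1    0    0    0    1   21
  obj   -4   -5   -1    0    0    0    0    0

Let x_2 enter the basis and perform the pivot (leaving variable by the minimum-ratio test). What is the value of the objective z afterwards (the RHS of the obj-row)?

15

Ratio test on column x_2 — row 1: 9/3 = 3; row 2: 14/4 = 7/2; row 3: 9/2 = 9/2; row 4: 21/3 = 7. Minimum is 3 at row 1 (s_1 leaves); pivot element 3.
Pivot on row 1; the obj-row RHS becomes 0 − (-5)·3 = 15.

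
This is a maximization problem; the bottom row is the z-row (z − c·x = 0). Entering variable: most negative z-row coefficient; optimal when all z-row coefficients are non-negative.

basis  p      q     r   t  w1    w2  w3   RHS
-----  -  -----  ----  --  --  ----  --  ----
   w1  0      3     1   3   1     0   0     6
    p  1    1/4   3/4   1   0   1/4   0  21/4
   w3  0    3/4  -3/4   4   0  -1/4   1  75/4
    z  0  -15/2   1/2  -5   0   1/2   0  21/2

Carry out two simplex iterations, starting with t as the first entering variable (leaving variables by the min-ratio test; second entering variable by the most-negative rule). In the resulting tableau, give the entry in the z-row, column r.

3

Ratio test on column t — row 1: 6/3 = 2; row 2: (21/4)/1 = 21/4; row 3: (75/4)/4 = 75/16. Minimum is 2 at row 1 (w1 leaves); pivot element 3.
Divide row 1 by 3; eliminate column t from the other rows.
Second iteration: most negative z-row entry is -5/2 in column q, so q enters.
Ratio test on column q — row 1: 2/1 = 2; row 2: entry -3/4 ≤ 0; row 3: entry -13/4 ≤ 0. Minimum is 2 at row 1 (t leaves); pivot element 1.
Divide row 1 by 1; eliminate column q from the other rows.
After both pivots, the entry at the z-row, column r is 3.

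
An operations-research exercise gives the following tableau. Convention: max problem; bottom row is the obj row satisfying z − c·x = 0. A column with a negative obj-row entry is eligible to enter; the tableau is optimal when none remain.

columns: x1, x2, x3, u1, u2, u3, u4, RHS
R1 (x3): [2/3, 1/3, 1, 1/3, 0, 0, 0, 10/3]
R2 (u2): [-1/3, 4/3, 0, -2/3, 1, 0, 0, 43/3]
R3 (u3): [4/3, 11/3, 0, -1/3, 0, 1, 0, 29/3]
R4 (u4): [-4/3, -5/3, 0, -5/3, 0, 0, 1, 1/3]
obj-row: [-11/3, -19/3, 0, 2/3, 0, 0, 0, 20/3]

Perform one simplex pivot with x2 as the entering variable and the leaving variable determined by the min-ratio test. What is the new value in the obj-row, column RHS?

Ratio test on column x2 — row 1: (10/3)/(1/3) = 10; row 2: (43/3)/(4/3) = 43/4; row 3: (29/3)/(11/3) = 29/11; row 4: entry -5/3 ≤ 0. Minimum is 29/11 at row 3 (u3 leaves); pivot element 11/3.
Divide row 3 by 11/3; eliminate column x2 from the other rows.
obj-row update in column RHS: 20/3 − (-19/3)·(29/11) = 257/11.

257/11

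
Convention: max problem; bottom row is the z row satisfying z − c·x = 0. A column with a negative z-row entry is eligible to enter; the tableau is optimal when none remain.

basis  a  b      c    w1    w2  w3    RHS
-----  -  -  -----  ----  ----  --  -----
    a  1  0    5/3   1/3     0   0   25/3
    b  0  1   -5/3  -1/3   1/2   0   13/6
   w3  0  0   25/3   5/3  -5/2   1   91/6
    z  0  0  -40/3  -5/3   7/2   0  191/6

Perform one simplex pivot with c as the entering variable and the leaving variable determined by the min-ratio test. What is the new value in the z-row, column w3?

8/5

Ratio test on column c — row 1: (25/3)/(5/3) = 5; row 2: entry -5/3 ≤ 0; row 3: (91/6)/(25/3) = 91/50. Minimum is 91/50 at row 3 (w3 leaves); pivot element 25/3.
Divide row 3 by 25/3; eliminate column c from the other rows.
z-row update in column w3: 0 − (-40/3)·(3/25) = 8/5.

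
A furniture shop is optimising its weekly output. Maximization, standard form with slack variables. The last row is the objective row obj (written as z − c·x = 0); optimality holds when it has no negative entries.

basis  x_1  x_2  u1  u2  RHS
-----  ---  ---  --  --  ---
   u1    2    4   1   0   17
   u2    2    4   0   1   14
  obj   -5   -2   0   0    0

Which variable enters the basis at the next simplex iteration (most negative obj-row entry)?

Negative obj-row entries: x_1: -5, x_2: -2.
The most negative is -5 in column x_1, so x_1 enters.

x_1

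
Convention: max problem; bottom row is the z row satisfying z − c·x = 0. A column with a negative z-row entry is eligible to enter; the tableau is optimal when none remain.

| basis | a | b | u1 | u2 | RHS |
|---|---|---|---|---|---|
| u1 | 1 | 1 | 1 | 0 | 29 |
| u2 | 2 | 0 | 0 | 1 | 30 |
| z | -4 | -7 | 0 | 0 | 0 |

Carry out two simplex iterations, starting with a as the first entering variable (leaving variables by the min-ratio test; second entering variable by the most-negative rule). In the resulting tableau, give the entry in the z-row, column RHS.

158

Ratio test on column a — row 1: 29/1 = 29; row 2: 30/2 = 15. Minimum is 15 at row 2 (u2 leaves); pivot element 2.
Divide row 2 by 2; eliminate column a from the other rows.
Second iteration: most negative z-row entry is -7 in column b, so b enters.
Ratio test on column b — row 1: 14/1 = 14; row 2: entry 0 ≤ 0. Minimum is 14 at row 1 (u1 leaves); pivot element 1.
Divide row 1 by 1; eliminate column b from the other rows.
After both pivots, the entry at the z-row, column RHS is 158.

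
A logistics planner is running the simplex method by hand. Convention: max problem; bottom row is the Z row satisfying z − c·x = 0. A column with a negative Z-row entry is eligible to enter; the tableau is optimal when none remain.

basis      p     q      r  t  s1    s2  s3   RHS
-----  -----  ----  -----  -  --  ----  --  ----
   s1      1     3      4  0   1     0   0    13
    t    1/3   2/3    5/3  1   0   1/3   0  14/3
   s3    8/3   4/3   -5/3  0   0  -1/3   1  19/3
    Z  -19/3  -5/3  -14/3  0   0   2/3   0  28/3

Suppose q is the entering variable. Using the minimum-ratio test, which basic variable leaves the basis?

s1

Column q entries and ratios — s1: 13/3 = 13/3; t: (14/3)/(2/3) = 7; s3: (19/3)/(4/3) = 19/4.
Smallest ratio is 13/3 in the row of s1, so s1 leaves.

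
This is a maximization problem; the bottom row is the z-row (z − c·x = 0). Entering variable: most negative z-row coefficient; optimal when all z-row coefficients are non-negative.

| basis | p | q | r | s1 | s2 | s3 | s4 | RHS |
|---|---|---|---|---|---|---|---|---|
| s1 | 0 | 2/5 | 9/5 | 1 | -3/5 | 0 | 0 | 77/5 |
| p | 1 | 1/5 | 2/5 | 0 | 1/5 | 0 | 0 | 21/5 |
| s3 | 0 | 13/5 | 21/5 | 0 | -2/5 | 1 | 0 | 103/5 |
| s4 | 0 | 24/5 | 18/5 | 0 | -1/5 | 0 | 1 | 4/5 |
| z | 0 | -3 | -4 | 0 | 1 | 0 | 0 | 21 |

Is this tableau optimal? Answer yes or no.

The z-row has a negative entry -4 in column r, so it is not optimal.

no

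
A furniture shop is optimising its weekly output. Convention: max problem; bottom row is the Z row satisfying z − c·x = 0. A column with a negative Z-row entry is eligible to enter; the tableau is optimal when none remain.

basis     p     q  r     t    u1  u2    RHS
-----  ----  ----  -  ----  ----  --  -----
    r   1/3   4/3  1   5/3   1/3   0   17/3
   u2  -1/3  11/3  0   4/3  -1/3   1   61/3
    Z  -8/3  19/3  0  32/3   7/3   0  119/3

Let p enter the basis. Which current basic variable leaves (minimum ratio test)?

Column p entries and ratios — r: (17/3)/(1/3) = 17; u2: -1/3 ≤ 0, skip.
Smallest ratio is 17 in the row of r, so r leaves.

r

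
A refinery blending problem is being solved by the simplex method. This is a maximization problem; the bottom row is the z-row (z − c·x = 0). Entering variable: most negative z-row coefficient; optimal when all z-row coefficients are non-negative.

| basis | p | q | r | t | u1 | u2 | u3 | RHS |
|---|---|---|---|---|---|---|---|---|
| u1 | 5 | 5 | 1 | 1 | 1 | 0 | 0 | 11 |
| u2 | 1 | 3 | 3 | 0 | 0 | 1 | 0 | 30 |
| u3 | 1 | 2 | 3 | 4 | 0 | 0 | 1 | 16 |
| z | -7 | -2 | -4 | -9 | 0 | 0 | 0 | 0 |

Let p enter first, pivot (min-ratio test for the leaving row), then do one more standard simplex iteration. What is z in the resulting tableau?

Ratio test on column p — row 1: 11/5 = 11/5; row 2: 30/1 = 30; row 3: 16/1 = 16. Minimum is 11/5 at row 1 (u1 leaves); pivot element 5.
Pivot on row 1; the z-row RHS becomes 0 − (-7)·(11/5) = 77/5.
Next entering variable (most negative z-row entry -38/5): t.
Ratio test on column t — row 1: (11/5)/(1/5) = 11; row 2: entry -1/5 ≤ 0; row 3: (69/5)/(19/5) = 69/19. Minimum is 69/19 at row 3 (u3 leaves); pivot element 19/5.
After the second pivot the z-row RHS is 77/5 − (-38/5)·(69/19) = 43.

43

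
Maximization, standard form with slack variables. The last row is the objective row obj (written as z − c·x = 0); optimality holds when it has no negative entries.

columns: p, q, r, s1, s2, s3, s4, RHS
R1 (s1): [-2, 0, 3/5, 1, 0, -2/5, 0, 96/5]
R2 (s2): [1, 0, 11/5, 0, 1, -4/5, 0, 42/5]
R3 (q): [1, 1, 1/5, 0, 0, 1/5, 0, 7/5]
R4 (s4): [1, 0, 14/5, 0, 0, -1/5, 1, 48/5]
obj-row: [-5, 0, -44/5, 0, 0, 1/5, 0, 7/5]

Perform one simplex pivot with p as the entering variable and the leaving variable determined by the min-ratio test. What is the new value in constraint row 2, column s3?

Ratio test on column p — row 1: entry -2 ≤ 0; row 2: (42/5)/1 = 42/5; row 3: (7/5)/1 = 7/5; row 4: (48/5)/1 = 48/5. Minimum is 7/5 at row 3 (q leaves); pivot element 1.
Divide row 3 by 1; eliminate column p from the other rows.
Row 2 update in column s3: -4/5 − 1·(1/5) = -1.

-1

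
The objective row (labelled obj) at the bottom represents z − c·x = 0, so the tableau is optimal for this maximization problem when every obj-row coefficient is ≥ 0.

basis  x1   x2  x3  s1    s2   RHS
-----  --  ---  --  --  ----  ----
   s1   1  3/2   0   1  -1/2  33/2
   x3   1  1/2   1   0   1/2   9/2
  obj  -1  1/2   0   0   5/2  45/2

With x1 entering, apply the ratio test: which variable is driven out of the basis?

Column x1 entries and ratios — s1: (33/2)/1 = 33/2; x3: (9/2)/1 = 9/2.
Smallest ratio is 9/2 in the row of x3, so x3 leaves.

x3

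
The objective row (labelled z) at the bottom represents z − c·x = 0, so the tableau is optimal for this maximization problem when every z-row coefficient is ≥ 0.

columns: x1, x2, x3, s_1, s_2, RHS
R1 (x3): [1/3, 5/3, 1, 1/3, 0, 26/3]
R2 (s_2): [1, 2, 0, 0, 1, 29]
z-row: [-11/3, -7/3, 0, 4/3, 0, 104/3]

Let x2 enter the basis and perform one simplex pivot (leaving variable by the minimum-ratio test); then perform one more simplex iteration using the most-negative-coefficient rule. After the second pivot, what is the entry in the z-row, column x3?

11

Ratio test on column x2 — row 1: (26/3)/(5/3) = 26/5; row 2: 29/2 = 29/2. Minimum is 26/5 at row 1 (x3 leaves); pivot element 5/3.
Divide row 1 by 5/3; eliminate column x2 from the other rows.
Second iteration: most negative z-row entry is -16/5 in column x1, so x1 enters.
Ratio test on column x1 — row 1: (26/5)/(1/5) = 26; row 2: (93/5)/(3/5) = 31. Minimum is 26 at row 1 (x2 leaves); pivot element 1/5.
Divide row 1 by 1/5; eliminate column x1 from the other rows.
After both pivots, the entry at the z-row, column x3 is 11.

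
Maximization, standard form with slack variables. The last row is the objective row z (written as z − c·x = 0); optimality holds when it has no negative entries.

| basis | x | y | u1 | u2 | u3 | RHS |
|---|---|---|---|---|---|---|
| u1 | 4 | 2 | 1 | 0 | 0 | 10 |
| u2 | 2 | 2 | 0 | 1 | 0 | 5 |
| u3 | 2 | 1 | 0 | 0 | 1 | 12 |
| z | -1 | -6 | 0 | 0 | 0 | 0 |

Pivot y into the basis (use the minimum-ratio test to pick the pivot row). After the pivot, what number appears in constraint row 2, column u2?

1/2

Ratio test on column y — row 1: 10/2 = 5; row 2: 5/2 = 5/2; row 3: 12/1 = 12. Minimum is 5/2 at row 2 (u2 leaves); pivot element 2.
Divide row 2 by 2; eliminate column y from the other rows.
In the new row 2, the u2 entry is the old entry divided by the pivot: 1/2 = 1/2.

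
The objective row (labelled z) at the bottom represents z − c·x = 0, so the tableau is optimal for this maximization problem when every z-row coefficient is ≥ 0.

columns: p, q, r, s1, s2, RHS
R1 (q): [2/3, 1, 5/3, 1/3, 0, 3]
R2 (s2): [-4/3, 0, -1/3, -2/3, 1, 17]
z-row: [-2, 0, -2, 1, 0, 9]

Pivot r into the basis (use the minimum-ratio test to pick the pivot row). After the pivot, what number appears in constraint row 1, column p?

Ratio test on column r — row 1: 3/(5/3) = 9/5; row 2: entry -1/3 ≤ 0. Minimum is 9/5 at row 1 (q leaves); pivot element 5/3.
Divide row 1 by 5/3; eliminate column r from the other rows.
In the new row 1, the p entry is the old entry divided by the pivot: (2/3)/(5/3) = 2/5.

2/5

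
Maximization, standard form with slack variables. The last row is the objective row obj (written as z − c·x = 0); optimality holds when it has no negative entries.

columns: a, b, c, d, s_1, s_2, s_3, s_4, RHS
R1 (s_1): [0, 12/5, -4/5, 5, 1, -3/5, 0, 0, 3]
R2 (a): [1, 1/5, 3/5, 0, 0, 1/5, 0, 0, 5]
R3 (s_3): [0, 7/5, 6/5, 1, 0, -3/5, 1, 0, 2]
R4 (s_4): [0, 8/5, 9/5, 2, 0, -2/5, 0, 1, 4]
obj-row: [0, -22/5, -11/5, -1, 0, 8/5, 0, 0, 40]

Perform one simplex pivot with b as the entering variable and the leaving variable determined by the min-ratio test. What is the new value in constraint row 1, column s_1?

5/12

Ratio test on column b — row 1: 3/(12/5) = 5/4; row 2: 5/(1/5) = 25; row 3: 2/(7/5) = 10/7; row 4: 4/(8/5) = 5/2. Minimum is 5/4 at row 1 (s_1 leaves); pivot element 12/5.
Divide row 1 by 12/5; eliminate column b from the other rows.
In the new row 1, the s_1 entry is the old entry divided by the pivot: 1/(12/5) = 5/12.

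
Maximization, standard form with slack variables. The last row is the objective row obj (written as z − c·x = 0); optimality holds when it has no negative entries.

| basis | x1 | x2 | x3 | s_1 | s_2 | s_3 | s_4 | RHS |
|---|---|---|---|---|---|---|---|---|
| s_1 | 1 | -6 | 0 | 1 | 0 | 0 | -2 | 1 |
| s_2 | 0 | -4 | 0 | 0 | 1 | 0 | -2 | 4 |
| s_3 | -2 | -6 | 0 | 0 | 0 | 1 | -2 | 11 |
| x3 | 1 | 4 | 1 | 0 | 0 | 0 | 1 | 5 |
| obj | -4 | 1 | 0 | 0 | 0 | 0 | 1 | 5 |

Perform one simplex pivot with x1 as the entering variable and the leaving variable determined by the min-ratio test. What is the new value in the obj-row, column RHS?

Ratio test on column x1 — row 1: 1/1 = 1; row 2: entry 0 ≤ 0; row 3: entry -2 ≤ 0; row 4: 5/1 = 5. Minimum is 1 at row 1 (s_1 leaves); pivot element 1.
Divide row 1 by 1; eliminate column x1 from the other rows.
obj-row update in column RHS: 5 − (-4)·1 = 9.

9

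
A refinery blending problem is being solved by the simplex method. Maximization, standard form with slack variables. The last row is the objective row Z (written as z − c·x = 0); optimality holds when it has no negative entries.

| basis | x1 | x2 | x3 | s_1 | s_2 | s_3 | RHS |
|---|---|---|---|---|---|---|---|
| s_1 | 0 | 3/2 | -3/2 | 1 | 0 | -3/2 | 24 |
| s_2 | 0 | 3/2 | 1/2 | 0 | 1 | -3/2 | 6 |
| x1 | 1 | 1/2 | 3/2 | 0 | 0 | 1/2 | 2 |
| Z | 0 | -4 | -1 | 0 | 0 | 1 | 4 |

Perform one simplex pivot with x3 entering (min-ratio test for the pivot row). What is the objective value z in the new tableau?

Ratio test on column x3 — row 1: entry -3/2 ≤ 0; row 2: 6/(1/2) = 12; row 3: 2/(3/2) = 4/3. Minimum is 4/3 at row 3 (x1 leaves); pivot element 3/2.
Pivot on row 3; the Z-row RHS becomes 4 − (-1)·(4/3) = 16/3.

16/3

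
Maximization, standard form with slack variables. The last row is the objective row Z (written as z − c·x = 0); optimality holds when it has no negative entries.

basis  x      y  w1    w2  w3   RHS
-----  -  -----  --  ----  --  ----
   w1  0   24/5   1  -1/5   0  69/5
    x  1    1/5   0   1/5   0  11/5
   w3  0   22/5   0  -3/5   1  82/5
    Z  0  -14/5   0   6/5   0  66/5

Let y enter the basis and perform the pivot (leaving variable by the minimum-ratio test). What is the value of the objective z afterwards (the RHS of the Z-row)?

Ratio test on column y — row 1: (69/5)/(24/5) = 23/8; row 2: (11/5)/(1/5) = 11; row 3: (82/5)/(22/5) = 41/11. Minimum is 23/8 at row 1 (w1 leaves); pivot element 24/5.
Pivot on row 1; the Z-row RHS becomes 66/5 − (-14/5)·(23/8) = 85/4.

85/4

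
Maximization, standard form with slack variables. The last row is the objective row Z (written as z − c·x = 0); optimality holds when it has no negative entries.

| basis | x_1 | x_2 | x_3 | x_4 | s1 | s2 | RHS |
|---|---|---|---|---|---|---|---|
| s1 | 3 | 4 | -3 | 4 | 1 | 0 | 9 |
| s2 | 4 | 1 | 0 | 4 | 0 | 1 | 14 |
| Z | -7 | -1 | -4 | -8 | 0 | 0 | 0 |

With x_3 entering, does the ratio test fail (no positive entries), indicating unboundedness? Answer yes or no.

yes

Every constraint-row entry in column x_3 is ≤ 0, so increasing x_3 is unbounded.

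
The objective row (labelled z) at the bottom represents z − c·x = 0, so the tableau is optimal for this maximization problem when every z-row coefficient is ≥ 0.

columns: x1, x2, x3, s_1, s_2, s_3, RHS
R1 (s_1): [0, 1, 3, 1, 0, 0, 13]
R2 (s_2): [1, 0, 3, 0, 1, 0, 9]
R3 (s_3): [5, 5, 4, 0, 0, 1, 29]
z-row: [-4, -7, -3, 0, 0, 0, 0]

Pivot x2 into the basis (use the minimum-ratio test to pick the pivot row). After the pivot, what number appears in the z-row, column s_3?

Ratio test on column x2 — row 1: 13/1 = 13; row 2: entry 0 ≤ 0; row 3: 29/5 = 29/5. Minimum is 29/5 at row 3 (s_3 leaves); pivot element 5.
Divide row 3 by 5; eliminate column x2 from the other rows.
z-row update in column s_3: 0 − (-7)·(1/5) = 7/5.

7/5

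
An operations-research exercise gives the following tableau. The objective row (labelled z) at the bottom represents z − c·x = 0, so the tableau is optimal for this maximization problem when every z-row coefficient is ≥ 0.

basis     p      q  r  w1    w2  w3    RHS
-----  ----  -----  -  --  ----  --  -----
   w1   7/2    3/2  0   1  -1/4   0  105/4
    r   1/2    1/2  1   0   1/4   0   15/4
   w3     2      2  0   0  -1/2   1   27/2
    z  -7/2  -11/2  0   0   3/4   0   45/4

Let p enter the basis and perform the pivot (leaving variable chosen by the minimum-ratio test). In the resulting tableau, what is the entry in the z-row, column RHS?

279/8

Ratio test on column p — row 1: (105/4)/(7/2) = 15/2; row 2: (15/4)/(1/2) = 15/2; row 3: (27/2)/2 = 27/4. Minimum is 27/4 at row 3 (w3 leaves); pivot element 2.
Divide row 3 by 2; eliminate column p from the other rows.
z-row update in column RHS: 45/4 − (-7/2)·(27/4) = 279/8.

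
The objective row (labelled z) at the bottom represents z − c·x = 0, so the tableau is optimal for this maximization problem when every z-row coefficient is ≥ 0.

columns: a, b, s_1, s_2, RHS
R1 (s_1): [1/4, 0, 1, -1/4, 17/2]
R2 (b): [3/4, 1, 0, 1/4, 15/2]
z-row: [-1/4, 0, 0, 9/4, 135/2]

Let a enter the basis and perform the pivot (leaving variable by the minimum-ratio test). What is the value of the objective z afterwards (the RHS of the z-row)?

70

Ratio test on column a — row 1: (17/2)/(1/4) = 34; row 2: (15/2)/(3/4) = 10. Minimum is 10 at row 2 (b leaves); pivot element 3/4.
Pivot on row 2; the z-row RHS becomes 135/2 − (-1/4)·10 = 70.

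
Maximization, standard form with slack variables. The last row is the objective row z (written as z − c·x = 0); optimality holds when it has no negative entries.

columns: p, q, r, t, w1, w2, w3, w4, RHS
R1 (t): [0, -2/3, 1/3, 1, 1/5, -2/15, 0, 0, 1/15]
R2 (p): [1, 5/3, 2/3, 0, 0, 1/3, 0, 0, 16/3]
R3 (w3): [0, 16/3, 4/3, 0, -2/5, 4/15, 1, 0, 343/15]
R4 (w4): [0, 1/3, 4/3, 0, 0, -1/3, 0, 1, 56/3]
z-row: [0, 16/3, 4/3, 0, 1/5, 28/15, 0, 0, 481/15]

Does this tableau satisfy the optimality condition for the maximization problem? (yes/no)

yes

Every z-row coefficient is ≥ 0, so the tableau is optimal.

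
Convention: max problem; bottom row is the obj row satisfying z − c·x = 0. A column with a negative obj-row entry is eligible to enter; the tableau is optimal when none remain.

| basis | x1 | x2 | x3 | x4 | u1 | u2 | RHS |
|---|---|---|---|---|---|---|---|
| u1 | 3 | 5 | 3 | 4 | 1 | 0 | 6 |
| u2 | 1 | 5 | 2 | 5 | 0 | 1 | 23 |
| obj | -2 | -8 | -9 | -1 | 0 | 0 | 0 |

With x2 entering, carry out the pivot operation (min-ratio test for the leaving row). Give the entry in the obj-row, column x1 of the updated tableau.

14/5

Ratio test on column x2 — row 1: 6/5 = 6/5; row 2: 23/5 = 23/5. Minimum is 6/5 at row 1 (u1 leaves); pivot element 5.
Divide row 1 by 5; eliminate column x2 from the other rows.
obj-row update in column x1: -2 − (-8)·(3/5) = 14/5.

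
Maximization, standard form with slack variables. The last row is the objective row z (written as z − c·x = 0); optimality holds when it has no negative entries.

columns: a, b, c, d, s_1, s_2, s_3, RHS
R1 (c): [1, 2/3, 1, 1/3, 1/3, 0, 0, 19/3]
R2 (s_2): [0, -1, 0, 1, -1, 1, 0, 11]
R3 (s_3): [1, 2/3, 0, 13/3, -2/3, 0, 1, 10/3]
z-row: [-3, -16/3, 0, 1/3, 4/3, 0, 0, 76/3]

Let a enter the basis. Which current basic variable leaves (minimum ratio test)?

Column a entries and ratios — c: (19/3)/1 = 19/3; s_2: 0 ≤ 0, skip; s_3: (10/3)/1 = 10/3.
Smallest ratio is 10/3 in the row of s_3, so s_3 leaves.

s_3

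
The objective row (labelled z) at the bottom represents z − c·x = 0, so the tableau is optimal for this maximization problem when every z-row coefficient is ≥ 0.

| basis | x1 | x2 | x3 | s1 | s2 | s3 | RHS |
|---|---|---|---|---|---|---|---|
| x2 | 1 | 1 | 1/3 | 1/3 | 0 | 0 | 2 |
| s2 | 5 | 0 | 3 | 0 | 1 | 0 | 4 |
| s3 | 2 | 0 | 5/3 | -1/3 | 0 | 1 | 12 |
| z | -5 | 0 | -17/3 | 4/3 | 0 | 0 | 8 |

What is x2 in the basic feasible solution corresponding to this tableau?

x2 is basic (row 1); its value is the RHS of that row, 2.

2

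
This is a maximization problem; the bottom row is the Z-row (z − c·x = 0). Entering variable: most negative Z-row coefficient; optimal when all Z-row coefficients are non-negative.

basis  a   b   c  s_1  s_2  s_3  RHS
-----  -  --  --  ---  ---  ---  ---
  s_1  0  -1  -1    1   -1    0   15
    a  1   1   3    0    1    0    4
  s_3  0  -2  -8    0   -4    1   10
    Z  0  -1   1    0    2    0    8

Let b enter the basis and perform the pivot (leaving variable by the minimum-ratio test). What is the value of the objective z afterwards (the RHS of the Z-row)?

Ratio test on column b — row 1: entry -1 ≤ 0; row 2: 4/1 = 4; row 3: entry -2 ≤ 0. Minimum is 4 at row 2 (a leaves); pivot element 1.
Pivot on row 2; the Z-row RHS becomes 8 − (-1)·4 = 12.

12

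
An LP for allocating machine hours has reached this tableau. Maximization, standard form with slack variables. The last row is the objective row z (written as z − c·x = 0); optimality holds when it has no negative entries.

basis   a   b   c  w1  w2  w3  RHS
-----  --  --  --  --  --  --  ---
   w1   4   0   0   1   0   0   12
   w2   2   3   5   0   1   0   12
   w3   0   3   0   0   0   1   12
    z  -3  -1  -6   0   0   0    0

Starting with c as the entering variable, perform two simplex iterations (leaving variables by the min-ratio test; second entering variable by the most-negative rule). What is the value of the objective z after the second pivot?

Ratio test on column c — row 1: entry 0 ≤ 0; row 2: 12/5 = 12/5; row 3: entry 0 ≤ 0. Minimum is 12/5 at row 2 (w2 leaves); pivot element 5.
Pivot on row 2; the z-row RHS becomes 0 − (-6)·(12/5) = 72/5.
Next entering variable (most negative z-row entry -3/5): a.
Ratio test on column a — row 1: 12/4 = 3; row 2: (12/5)/(2/5) = 6; row 3: entry 0 ≤ 0. Minimum is 3 at row 1 (w1 leaves); pivot element 4.
After the second pivot the z-row RHS is 72/5 − (-3/5)·3 = 81/5.

81/5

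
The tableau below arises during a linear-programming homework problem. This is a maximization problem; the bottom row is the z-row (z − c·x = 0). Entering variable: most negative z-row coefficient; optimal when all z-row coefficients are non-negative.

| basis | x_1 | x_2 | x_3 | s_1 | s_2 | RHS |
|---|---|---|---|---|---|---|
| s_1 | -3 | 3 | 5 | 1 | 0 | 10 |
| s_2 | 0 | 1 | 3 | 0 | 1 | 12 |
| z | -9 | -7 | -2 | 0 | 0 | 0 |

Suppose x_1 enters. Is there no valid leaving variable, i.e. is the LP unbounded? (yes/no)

yes

Every constraint-row entry in column x_1 is ≤ 0, so increasing x_1 is unbounded.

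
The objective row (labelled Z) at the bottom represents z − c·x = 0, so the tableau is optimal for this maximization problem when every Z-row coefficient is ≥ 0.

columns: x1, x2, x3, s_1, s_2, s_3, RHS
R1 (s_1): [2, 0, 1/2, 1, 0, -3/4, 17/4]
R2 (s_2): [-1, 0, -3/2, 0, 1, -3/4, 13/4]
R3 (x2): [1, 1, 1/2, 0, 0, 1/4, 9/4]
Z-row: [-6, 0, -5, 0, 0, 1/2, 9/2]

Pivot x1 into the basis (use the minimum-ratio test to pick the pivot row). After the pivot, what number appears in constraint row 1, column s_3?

-3/8

Ratio test on column x1 — row 1: (17/4)/2 = 17/8; row 2: entry -1 ≤ 0; row 3: (9/4)/1 = 9/4. Minimum is 17/8 at row 1 (s_1 leaves); pivot element 2.
Divide row 1 by 2; eliminate column x1 from the other rows.
In the new row 1, the s_3 entry is the old entry divided by the pivot: (-3/4)/2 = -3/8.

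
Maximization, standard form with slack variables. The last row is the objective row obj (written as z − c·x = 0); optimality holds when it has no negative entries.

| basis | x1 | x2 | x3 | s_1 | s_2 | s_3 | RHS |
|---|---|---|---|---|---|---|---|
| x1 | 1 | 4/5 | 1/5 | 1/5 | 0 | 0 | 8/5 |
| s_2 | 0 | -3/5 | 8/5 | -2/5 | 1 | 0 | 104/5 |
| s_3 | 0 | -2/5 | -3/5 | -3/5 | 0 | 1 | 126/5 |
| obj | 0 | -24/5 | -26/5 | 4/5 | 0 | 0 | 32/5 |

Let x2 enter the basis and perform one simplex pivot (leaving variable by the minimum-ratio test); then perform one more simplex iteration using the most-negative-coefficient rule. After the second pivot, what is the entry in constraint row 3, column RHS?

Ratio test on column x2 — row 1: (8/5)/(4/5) = 2; row 2: entry -3/5 ≤ 0; row 3: entry -2/5 ≤ 0. Minimum is 2 at row 1 (x1 leaves); pivot element 4/5.
Divide row 1 by 4/5; eliminate column x2 from the other rows.
Second iteration: most negative obj-row entry is -4 in column x3, so x3 enters.
Ratio test on column x3 — row 1: 2/(1/4) = 8; row 2: 22/(7/4) = 88/7; row 3: entry -1/2 ≤ 0. Minimum is 8 at row 1 (x2 leaves); pivot element 1/4.
Divide row 1 by 1/4; eliminate column x3 from the other rows.
After both pivots, the entry at constraint row 3, column RHS is 30.

30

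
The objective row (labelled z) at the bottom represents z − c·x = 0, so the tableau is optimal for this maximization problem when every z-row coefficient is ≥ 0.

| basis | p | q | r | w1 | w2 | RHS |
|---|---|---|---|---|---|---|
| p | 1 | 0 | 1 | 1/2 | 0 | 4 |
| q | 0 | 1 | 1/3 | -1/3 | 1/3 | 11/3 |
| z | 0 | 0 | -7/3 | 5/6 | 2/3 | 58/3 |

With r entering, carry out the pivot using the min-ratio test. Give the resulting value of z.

Ratio test on column r — row 1: 4/1 = 4; row 2: (11/3)/(1/3) = 11. Minimum is 4 at row 1 (p leaves); pivot element 1.
Pivot on row 1; the z-row RHS becomes 58/3 − (-7/3)·4 = 86/3.

86/3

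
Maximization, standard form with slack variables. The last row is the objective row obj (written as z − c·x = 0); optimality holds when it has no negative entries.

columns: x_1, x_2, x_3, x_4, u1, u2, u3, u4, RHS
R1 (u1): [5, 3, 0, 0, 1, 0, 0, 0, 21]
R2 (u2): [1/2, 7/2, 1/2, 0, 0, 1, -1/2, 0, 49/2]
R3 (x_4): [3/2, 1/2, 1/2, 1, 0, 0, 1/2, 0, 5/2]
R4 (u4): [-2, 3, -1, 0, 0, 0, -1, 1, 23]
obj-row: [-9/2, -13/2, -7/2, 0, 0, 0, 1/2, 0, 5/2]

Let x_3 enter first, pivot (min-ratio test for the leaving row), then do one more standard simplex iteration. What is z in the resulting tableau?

Ratio test on column x_3 — row 1: entry 0 ≤ 0; row 2: (49/2)/(1/2) = 49; row 3: (5/2)/(1/2) = 5; row 4: entry -1 ≤ 0. Minimum is 5 at row 3 (x_4 leaves); pivot element 1/2.
Pivot on row 3; the obj-row RHS becomes 5/2 − (-7/2)·5 = 20.
Next entering variable (most negative obj-row entry -3): x_2.
Ratio test on column x_2 — row 1: 21/3 = 7; row 2: 22/3 = 22/3; row 3: 5/1 = 5; row 4: 28/4 = 7. Minimum is 5 at row 3 (x_3 leaves); pivot element 1.
After the second pivot the obj-row RHS is 20 − (-3)·5 = 35.

35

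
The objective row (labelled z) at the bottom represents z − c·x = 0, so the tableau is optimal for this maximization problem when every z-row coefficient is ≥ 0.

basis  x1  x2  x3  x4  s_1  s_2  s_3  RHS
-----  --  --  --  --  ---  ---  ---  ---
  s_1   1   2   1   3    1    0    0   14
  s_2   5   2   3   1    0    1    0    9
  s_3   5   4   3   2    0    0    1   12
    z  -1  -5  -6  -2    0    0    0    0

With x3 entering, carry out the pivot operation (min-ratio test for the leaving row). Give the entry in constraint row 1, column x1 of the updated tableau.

-2/3

Ratio test on column x3 — row 1: 14/1 = 14; row 2: 9/3 = 3; row 3: 12/3 = 4. Minimum is 3 at row 2 (s_2 leaves); pivot element 3.
Divide row 2 by 3; eliminate column x3 from the other rows.
Row 1 update in column x1: 1 − 1·(5/3) = -2/3.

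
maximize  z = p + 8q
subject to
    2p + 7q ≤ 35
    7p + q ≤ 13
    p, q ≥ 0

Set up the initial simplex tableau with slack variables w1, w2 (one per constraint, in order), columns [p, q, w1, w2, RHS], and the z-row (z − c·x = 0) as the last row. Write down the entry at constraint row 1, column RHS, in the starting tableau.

35

The RHS of constraint 1 is b_1 = 35.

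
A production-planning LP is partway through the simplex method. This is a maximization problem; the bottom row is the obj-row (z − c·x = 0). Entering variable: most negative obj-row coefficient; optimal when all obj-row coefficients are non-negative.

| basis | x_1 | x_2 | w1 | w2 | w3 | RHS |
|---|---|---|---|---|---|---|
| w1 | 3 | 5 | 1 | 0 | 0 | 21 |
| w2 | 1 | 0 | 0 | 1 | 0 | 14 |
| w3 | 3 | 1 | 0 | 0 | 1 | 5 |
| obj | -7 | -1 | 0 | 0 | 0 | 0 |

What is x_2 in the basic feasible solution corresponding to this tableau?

0

x_2 is not in the basis, so in the current basic feasible solution x_2 = 0.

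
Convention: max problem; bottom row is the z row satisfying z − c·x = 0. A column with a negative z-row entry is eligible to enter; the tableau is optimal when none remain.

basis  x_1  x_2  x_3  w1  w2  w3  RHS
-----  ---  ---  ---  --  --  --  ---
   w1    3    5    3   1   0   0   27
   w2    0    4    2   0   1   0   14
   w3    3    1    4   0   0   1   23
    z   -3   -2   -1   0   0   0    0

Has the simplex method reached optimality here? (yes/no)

The z-row has a negative entry -3 in column x_1, so it is not optimal.

no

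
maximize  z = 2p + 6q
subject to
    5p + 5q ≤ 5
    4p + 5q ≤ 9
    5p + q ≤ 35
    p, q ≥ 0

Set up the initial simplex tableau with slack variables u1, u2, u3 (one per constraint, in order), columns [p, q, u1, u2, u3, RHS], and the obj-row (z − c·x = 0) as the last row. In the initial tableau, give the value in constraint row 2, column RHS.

The RHS of constraint 2 is b_2 = 9.

9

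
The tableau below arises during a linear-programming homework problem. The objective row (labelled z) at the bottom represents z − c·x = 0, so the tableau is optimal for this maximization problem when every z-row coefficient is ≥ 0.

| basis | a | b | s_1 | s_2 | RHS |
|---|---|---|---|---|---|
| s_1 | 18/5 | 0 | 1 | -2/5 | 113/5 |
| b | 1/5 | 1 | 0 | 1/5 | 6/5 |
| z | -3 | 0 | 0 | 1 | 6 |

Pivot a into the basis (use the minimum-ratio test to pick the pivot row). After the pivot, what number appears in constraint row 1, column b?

Ratio test on column a — row 1: (113/5)/(18/5) = 113/18; row 2: (6/5)/(1/5) = 6. Minimum is 6 at row 2 (b leaves); pivot element 1/5.
Divide row 2 by 1/5; eliminate column a from the other rows.
Row 1 update in column b: 0 − (18/5)·5 = -18.

-18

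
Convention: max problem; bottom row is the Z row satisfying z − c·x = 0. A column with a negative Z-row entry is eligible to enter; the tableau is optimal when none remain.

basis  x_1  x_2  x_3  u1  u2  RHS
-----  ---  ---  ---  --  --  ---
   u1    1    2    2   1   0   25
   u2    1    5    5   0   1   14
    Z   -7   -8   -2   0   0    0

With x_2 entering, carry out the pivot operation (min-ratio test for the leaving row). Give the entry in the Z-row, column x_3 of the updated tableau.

Ratio test on column x_2 — row 1: 25/2 = 25/2; row 2: 14/5 = 14/5. Minimum is 14/5 at row 2 (u2 leaves); pivot element 5.
Divide row 2 by 5; eliminate column x_2 from the other rows.
Z-row update in column x_3: -2 − (-8)·1 = 6.

6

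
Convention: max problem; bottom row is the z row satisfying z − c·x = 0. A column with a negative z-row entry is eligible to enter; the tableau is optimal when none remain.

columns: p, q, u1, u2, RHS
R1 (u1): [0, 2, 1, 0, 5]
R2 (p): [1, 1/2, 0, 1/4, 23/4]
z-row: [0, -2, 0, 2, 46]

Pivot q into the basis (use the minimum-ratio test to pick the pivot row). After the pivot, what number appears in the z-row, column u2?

Ratio test on column q — row 1: 5/2 = 5/2; row 2: (23/4)/(1/2) = 23/2. Minimum is 5/2 at row 1 (u1 leaves); pivot element 2.
Divide row 1 by 2; eliminate column q from the other rows.
z-row update in column u2: 2 − (-2)·0 = 2.

2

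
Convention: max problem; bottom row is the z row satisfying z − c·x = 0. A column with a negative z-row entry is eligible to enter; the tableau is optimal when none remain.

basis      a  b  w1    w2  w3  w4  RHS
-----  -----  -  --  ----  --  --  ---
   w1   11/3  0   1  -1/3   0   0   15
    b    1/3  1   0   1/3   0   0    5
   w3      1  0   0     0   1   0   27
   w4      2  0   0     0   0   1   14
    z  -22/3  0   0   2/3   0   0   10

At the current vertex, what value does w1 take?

15

w1 is basic (row 1); its value is the RHS of that row, 15.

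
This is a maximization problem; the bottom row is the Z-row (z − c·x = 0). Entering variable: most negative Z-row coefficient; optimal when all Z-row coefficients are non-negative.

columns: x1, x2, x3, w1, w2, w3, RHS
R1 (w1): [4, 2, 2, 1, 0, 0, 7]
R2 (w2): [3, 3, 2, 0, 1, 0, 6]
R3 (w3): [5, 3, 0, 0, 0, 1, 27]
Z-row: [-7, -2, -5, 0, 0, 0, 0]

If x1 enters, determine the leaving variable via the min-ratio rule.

w1

Column x1 entries and ratios — w1: 7/4 = 7/4; w2: 6/3 = 2; w3: 27/5 = 27/5.
Smallest ratio is 7/4 in the row of w1, so w1 leaves.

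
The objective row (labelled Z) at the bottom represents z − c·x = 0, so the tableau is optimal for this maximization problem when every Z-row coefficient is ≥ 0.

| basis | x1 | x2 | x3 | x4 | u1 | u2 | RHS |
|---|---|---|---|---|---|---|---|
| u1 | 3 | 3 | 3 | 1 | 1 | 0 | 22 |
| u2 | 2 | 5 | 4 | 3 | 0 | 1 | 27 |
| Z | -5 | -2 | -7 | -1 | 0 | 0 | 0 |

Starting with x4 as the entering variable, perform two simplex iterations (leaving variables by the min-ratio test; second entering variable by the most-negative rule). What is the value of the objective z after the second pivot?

189/4

Ratio test on column x4 — row 1: 22/1 = 22; row 2: 27/3 = 9. Minimum is 9 at row 2 (u2 leaves); pivot element 3.
Pivot on row 2; the Z-row RHS becomes 0 − (-1)·9 = 9.
Next entering variable (most negative Z-row entry -17/3): x3.
Ratio test on column x3 — row 1: 13/(5/3) = 39/5; row 2: 9/(4/3) = 27/4. Minimum is 27/4 at row 2 (x4 leaves); pivot element 4/3.
After the second pivot the Z-row RHS is 9 − (-17/3)·(27/4) = 189/4.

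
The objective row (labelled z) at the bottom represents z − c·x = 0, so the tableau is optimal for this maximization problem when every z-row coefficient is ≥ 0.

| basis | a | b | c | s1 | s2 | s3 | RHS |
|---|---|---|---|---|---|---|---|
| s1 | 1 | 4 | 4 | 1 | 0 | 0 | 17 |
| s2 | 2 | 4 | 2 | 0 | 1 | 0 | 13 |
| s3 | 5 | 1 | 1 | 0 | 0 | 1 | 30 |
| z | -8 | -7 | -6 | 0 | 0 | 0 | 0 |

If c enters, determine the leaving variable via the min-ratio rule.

Column c entries and ratios — s1: 17/4 = 17/4; s2: 13/2 = 13/2; s3: 30/1 = 30.
Smallest ratio is 17/4 in the row of s1, so s1 leaves.

s1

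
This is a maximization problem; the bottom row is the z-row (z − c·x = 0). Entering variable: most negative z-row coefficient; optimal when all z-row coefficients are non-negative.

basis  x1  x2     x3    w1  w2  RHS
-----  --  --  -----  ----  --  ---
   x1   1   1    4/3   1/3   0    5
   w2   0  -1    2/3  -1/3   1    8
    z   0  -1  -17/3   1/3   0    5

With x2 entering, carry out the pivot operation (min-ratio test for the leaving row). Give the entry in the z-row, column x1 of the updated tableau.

1

Ratio test on column x2 — row 1: 5/1 = 5; row 2: entry -1 ≤ 0. Minimum is 5 at row 1 (x1 leaves); pivot element 1.
Divide row 1 by 1; eliminate column x2 from the other rows.
z-row update in column x1: 0 − (-1)·1 = 1.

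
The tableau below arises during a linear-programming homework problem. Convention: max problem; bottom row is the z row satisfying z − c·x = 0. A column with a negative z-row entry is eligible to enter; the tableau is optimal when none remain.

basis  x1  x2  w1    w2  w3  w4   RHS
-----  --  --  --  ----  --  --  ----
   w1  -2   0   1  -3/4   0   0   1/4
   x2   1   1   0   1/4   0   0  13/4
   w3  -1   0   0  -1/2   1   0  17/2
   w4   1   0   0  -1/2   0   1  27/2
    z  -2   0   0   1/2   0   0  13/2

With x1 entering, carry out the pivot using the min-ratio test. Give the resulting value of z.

Ratio test on column x1 — row 1: entry -2 ≤ 0; row 2: (13/4)/1 = 13/4; row 3: entry -1 ≤ 0; row 4: (27/2)/1 = 27/2. Minimum is 13/4 at row 2 (x2 leaves); pivot element 1.
Pivot on row 2; the z-row RHS becomes 13/2 − (-2)·(13/4) = 13.

13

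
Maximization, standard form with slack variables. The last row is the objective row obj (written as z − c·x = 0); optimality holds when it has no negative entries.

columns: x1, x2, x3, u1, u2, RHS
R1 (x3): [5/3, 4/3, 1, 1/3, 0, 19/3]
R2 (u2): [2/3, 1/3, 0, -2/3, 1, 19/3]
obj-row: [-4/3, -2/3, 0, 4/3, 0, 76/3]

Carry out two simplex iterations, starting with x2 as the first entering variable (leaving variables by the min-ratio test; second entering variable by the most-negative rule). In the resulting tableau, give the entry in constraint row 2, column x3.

Ratio test on column x2 — row 1: (19/3)/(4/3) = 19/4; row 2: (19/3)/(1/3) = 19. Minimum is 19/4 at row 1 (x3 leaves); pivot element 4/3.
Divide row 1 by 4/3; eliminate column x2 from the other rows.
Second iteration: most negative obj-row entry is -1/2 in column x1, so x1 enters.
Ratio test on column x1 — row 1: (19/4)/(5/4) = 19/5; row 2: (19/4)/(1/4) = 19. Minimum is 19/5 at row 1 (x2 leaves); pivot element 5/4.
Divide row 1 by 5/4; eliminate column x1 from the other rows.
After both pivots, the entry at constraint row 2, column x3 is -2/5.

-2/5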